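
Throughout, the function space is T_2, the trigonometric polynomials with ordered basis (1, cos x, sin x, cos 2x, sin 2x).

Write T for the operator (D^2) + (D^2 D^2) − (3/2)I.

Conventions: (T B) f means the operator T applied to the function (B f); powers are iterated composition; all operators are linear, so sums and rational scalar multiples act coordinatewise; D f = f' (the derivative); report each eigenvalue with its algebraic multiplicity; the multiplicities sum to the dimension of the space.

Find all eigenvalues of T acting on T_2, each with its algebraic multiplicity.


image of 1: -3/2
image of cos x: -(3/2)cos x
image of sin x: -(3/2)sin x
image of cos 2x: (21/2)cos 2x
image of sin 2x: (21/2)sin 2x
the matrix is diagonal; its diagonal is (-3/2, -3/2, -3/2, 21/2, 21/2)
for a triangular matrix the eigenvalues are the diagonal entries, with algebraic multiplicity their repetition count

λ = -3/2 (multiplicity 3), λ = 21/2 (multiplicity 2)


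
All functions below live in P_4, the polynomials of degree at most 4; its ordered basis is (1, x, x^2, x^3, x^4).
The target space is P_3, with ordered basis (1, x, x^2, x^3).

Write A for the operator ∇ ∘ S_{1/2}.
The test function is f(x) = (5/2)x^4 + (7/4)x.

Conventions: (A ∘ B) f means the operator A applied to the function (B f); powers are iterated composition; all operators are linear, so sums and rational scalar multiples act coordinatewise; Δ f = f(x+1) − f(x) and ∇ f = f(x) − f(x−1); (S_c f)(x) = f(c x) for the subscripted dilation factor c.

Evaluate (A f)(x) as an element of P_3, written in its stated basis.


the result is g(x) = (5/8)x^3 - (15/16)x^2 + (5/8)x + 23/32

S_{1/2} f = (5/32)x^4 + (7/8)x
∇ S_{1/2} f = (5/8)x^3 - (15/16)x^2 + (5/8)x + 23/32


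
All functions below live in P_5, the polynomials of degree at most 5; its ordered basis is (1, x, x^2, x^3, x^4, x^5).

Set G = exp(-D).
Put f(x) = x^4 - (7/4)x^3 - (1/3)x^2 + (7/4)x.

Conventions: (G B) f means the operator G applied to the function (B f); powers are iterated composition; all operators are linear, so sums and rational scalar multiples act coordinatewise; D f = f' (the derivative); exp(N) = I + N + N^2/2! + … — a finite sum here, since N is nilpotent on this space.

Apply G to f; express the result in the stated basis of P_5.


g(x) = x^4 - (23/4)x^3 + (131/12)x^2 - (41/6)x + 2/3

order-1 term: -4x^3 + (21/4)x^2 + (2/3)x - 7/4
order-2 term: 6x^2 - (21/4)x - 1/3
order-3 term: -4x + 7/4
order-4 term: 1
the series for exp(-D) f terminates at order 4
exp(-D) f = x^4 - (23/4)x^3 + (131/12)x^2 - (41/6)x + 2/3


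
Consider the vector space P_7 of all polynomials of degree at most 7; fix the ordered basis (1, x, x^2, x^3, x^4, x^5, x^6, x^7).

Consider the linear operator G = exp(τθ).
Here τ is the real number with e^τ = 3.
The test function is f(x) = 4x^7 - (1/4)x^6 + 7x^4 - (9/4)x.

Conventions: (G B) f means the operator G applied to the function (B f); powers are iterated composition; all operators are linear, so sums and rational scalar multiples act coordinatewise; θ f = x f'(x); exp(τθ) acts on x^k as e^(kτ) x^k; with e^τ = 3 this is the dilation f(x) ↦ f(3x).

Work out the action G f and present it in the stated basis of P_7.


the image equals g(x) = 8748x^7 - (729/4)x^6 + 567x^4 - (27/4)x

exp(τθ) x^k = e^(kτ) x^k; with e^τ = 3 this sends x^k to 3^k x^k
x ↦ 3 x
x^4 ↦ 81 x^4
x^6 ↦ 729 x^6
x^7 ↦ 2187 x^7
applying this coordinatewise to f: exp(τθ) f = 8748x^7 - (729/4)x^6 + 567x^4 - (27/4)x


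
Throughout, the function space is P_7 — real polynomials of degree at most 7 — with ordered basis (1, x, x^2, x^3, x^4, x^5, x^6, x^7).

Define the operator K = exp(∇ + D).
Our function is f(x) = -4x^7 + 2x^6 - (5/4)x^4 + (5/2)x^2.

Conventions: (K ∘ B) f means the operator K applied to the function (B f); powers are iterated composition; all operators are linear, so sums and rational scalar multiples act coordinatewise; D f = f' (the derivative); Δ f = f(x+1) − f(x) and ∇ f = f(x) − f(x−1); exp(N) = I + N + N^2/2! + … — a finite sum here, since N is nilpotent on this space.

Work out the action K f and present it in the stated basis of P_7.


the result is g(x) = -4x^7 - 54x^6 - 228x^5 - (1325/4)x^4 - 170x^3 - 212x^2 - 109x + 31

order-1 term: -56x^6 + 108x^5 - 170x^4 + 170x^3 - (213/2)x^2 + 45x - 29/4
order-2 term: -336x^5 + 960x^4 - 1780x^3 + 1980x^2 - 1246x + 1401/4
order-3 term: -1120x^4 + 3680x^3 - 6600x^2 + 6260x - 2516
order-4 term: -2240x^3 + 7200x^2 - 10480x + 5980
order-5 term: -2688x^2 + 7104x - 6080
order-6 term: -1792x + 2816
order-7 term: -512
the series for exp(∇ + D) f terminates at order 7
exp(∇ + D) f = -4x^7 - 54x^6 - 228x^5 - (1325/4)x^4 - 170x^3 - 212x^2 - 109x + 31


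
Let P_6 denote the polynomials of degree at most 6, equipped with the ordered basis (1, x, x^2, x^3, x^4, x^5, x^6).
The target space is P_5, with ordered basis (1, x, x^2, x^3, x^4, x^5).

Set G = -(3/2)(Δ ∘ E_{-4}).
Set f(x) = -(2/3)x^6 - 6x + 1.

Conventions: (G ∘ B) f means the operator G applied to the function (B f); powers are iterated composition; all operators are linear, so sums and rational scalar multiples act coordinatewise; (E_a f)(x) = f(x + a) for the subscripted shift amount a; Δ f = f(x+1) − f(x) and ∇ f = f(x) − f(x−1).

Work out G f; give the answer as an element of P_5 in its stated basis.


E_{-4} f = -(2/3)x^6 + 16x^5 - 160x^4 + (2560/3)x^3 - 2560x^2 + 4090x - 8117/3
Δ E_{-4} f = -4x^5 + 70x^4 - (1480/3)x^3 + 1750x^2 - 3124x + 6716/3
(-(3/2)(Δ ∘ E_{-4})) f = 6x^5 - 105x^4 + 740x^3 - 2625x^2 + 4686x - 3358

the image equals g(x) = 6x^5 - 105x^4 + 740x^3 - 2625x^2 + 4686x - 3358


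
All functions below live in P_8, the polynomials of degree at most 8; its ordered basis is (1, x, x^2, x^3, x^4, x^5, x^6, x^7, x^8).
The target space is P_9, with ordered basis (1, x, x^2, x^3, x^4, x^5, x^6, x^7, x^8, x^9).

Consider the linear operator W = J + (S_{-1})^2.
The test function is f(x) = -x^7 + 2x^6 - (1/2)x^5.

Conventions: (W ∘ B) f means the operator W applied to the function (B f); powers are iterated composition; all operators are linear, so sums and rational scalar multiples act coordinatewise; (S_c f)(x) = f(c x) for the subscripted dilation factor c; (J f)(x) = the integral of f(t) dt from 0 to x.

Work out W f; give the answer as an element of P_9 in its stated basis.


J f = -(1/8)x^8 + (2/7)x^7 - (1/12)x^6
S_{-1} f = x^7 + 2x^6 + (1/2)x^5
S_{-1} S_{-1} f = -x^7 + 2x^6 - (1/2)x^5
(J + (S_{-1})^2) f = -(1/8)x^8 - (5/7)x^7 + (23/12)x^6 - (1/2)x^5

g(x) = -(1/8)x^8 - (5/7)x^7 + (23/12)x^6 - (1/2)x^5


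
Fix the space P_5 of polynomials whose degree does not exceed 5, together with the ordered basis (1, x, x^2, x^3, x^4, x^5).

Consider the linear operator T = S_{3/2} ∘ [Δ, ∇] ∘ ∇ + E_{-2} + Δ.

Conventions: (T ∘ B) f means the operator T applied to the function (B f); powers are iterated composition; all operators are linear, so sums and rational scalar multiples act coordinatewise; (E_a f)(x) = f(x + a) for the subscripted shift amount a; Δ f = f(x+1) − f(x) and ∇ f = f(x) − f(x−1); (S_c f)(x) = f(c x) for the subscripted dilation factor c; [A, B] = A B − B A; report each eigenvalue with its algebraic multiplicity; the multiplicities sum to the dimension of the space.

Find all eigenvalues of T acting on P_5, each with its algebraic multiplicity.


image of 1: 1
image of x: x - 1
image of x^2: x^2 - 2x + 5
image of x^3: x^3 - 3x^2 + 15x - 7
image of x^4: x^4 - 4x^3 + 30x^2 - 28x + 17
image of x^5: x^5 - 5x^4 + 50x^3 - 70x^2 + 85x - 31
the matrix is upper triangular; its diagonal is (1, 1, 1, 1, 1, 1)
for a triangular matrix the eigenvalues are the diagonal entries, with algebraic multiplicity their repetition count

λ = 1 (multiplicity 6)


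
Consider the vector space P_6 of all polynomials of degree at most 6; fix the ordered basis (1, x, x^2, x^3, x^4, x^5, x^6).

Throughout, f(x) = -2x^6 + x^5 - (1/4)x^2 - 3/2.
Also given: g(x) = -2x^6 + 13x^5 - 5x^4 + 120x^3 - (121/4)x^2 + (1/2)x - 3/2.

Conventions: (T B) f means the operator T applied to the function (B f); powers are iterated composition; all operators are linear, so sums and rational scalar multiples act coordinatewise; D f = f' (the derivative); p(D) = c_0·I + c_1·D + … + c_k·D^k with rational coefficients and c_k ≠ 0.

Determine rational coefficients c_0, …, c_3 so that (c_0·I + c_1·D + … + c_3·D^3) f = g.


c_0 = 1, c_1 = -1, c_2 = 0, c_3 = -1/2

D^0 f = -2x^6 + x^5 - (1/4)x^2 - 3/2
D^1 f = -12x^5 + 5x^4 - (1/2)x
D^2 f = -60x^4 + 20x^3 - 1/2
D^3 f = -240x^3 + 60x^2
matching coefficients of g against c_0 f + c_1 Df + … from the top degree down determines the c_i
solution: c_0 = 1, c_1 = -1, c_2 = 0, c_3 = -1/2


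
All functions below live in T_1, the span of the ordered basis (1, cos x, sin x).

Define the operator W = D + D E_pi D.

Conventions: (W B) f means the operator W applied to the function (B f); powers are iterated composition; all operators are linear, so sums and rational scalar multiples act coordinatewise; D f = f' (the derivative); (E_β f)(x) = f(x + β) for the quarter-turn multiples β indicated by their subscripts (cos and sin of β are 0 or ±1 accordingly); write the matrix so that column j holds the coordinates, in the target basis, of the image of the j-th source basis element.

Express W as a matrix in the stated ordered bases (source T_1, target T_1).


image of 1: 0
image of cos x: cos x - sin x
image of sin x: cos x + sin x
each image's coordinates form column j of the matrix

the matrix is [[0, 0, 0]; [0, 1, 1]; [0, -1, 1]] (rows listed top to bottom)


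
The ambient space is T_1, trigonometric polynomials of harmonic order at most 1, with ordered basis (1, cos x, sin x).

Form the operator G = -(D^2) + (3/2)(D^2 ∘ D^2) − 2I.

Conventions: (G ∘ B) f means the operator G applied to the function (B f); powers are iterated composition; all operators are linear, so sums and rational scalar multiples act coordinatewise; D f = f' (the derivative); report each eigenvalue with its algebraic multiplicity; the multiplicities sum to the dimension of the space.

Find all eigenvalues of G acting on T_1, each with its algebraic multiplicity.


λ = -2 (multiplicity 1), λ = 1/2 (multiplicity 2)

image of 1: -2
image of cos x: (1/2)cos x
image of sin x: (1/2)sin x
the matrix is diagonal; its diagonal is (-2, 1/2, 1/2)
for a triangular matrix the eigenvalues are the diagonal entries, with algebraic multiplicity their repetition count


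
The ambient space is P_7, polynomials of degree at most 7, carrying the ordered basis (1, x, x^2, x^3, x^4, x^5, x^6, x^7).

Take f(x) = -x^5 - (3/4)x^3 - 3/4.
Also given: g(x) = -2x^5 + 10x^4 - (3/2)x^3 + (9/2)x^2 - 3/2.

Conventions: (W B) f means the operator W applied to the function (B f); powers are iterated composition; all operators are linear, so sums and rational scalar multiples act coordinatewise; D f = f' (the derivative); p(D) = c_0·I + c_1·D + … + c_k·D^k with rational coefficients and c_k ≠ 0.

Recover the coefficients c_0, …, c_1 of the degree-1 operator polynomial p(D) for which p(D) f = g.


D^0 f = -x^5 - (3/4)x^3 - 3/4
D^1 f = -5x^4 - (9/4)x^2
matching coefficients of g against c_0 f + c_1 Df + … from the top degree down determines the c_i
solution: c_0 = 2, c_1 = -2

c_0 = 2, c_1 = -2


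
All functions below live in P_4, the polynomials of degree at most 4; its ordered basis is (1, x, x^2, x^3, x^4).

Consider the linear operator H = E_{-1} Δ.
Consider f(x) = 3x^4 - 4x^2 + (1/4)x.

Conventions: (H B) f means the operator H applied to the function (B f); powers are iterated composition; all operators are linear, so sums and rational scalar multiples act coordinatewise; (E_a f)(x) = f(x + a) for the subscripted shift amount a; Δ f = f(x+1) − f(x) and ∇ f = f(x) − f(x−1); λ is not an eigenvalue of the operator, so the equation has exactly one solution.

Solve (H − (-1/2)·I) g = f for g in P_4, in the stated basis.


the result is g(x) = 6x^4 - 48x^3 + 352x^2 - (3487/2)x + 4299

write g with unknown coordinates in the stated basis and equate coefficients in (H − (-1/2)·I) g = f
solving from the highest basis element down gives g = 6x^4 - 48x^3 + 352x^2 - (3487/2)x + 4299
check: H g = 24x^3 - 180x^2 + 872x - 4299/2
so H g − (-1/2)·g = 3x^4 - 4x^2 + (1/4)x = f ✓


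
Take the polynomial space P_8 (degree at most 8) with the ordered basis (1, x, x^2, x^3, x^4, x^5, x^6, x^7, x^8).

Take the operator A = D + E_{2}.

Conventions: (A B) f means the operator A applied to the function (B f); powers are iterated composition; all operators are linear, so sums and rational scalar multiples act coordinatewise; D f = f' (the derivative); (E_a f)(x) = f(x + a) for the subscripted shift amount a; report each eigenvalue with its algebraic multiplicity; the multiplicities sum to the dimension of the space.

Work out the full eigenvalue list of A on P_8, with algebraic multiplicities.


λ = 1 (multiplicity 9)

image of 1: 1
image of x: x + 3
image of x^2: x^2 + 6x + 4
image of x^3: x^3 + 9x^2 + 12x + 8
image of x^4: x^4 + 12x^3 + 24x^2 + 32x + 16
image of x^5: x^5 + 15x^4 + 40x^3 + 80x^2 + 80x + 32
image of x^6: x^6 + 18x^5 + 60x^4 + 160x^3 + 240x^2 + 192x + 64
image of x^7: x^7 + 21x^6 + 84x^5 + 280x^4 + 560x^3 + 672x^2 + 448x + 128
image of x^8: x^8 + 24x^7 + 112x^6 + 448x^5 + 1120x^4 + 1792x^3 + 1792x^2 + 1024x + 256
the matrix is upper triangular; its diagonal is (1, 1, 1, 1, 1, 1, 1, 1, 1)
for a triangular matrix the eigenvalues are the diagonal entries, with algebraic multiplicity their repetition count


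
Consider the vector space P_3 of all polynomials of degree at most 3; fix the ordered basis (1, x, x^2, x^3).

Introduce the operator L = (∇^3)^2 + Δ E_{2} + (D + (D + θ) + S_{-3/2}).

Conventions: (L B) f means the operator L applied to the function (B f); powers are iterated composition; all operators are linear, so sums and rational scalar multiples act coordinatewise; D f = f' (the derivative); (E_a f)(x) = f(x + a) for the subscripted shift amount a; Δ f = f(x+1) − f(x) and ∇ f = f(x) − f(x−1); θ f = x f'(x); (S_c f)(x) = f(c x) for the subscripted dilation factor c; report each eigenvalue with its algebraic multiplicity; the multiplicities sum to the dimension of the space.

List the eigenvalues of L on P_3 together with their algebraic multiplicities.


λ = -1/2 (multiplicity 1), λ = -3/8 (multiplicity 1), λ = 1 (multiplicity 1), λ = 17/4 (multiplicity 1)

image of 1: 1
image of x: -(1/2)x + 3
image of x^2: (17/4)x^2 + 6x + 5
image of x^3: -(3/8)x^3 + 9x^2 + 15x + 19
the matrix is upper triangular; its diagonal is (1, -1/2, 17/4, -3/8)
for a triangular matrix the eigenvalues are the diagonal entries, with algebraic multiplicity their repetition count


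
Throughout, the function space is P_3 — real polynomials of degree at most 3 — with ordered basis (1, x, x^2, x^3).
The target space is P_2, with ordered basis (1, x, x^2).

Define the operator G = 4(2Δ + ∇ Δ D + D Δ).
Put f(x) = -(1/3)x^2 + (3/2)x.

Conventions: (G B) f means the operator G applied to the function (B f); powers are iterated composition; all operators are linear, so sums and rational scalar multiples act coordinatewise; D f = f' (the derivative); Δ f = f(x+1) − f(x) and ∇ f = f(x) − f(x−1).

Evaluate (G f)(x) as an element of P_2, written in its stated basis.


Δ f = -(2/3)x + 7/6
(2Δ) f = -(4/3)x + 7/3
D f = -(2/3)x + 3/2
Δ D f = -2/3
∇ Δ D f = 0
Δ f = -(2/3)x + 7/6
D Δ f = -2/3
(2Δ + ∇ Δ D + D Δ) f = -(4/3)x + 5/3
(4(2Δ + ∇ Δ D + D Δ)) f = -(16/3)x + 20/3

the image equals g(x) = -(16/3)x + 20/3


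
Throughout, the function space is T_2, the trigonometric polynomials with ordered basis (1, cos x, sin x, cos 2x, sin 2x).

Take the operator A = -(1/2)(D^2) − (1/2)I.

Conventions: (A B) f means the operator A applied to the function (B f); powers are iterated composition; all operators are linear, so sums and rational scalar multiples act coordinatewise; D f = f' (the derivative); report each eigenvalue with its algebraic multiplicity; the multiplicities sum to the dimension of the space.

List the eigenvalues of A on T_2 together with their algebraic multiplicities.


image of 1: -1/2
image of cos x: 0
image of sin x: 0
image of cos 2x: (3/2)cos 2x
image of sin 2x: (3/2)sin 2x
the matrix is diagonal; its diagonal is (-1/2, 0, 0, 3/2, 3/2)
for a triangular matrix the eigenvalues are the diagonal entries, with algebraic multiplicity their repetition count

λ = -1/2 (multiplicity 1), λ = 0 (multiplicity 2), λ = 3/2 (multiplicity 2)


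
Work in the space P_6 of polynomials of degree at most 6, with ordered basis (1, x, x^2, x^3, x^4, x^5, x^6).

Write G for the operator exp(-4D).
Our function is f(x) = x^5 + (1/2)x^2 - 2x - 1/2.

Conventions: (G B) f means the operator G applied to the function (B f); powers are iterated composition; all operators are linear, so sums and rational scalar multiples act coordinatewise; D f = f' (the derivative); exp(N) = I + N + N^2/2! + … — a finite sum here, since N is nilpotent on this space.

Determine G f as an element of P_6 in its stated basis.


the result is g(x) = x^5 - 20x^4 + 160x^3 - (1279/2)x^2 + 1274x - 2017/2

order-1 term: -20x^4 - 4x + 8
order-2 term: 160x^3 + 8
order-3 term: -640x^2
order-4 term: 1280x
order-5 term: -1024
the series for exp(-4D) f terminates at order 5
exp(-4D) f = x^5 - 20x^4 + 160x^3 - (1279/2)x^2 + 1274x - 2017/2


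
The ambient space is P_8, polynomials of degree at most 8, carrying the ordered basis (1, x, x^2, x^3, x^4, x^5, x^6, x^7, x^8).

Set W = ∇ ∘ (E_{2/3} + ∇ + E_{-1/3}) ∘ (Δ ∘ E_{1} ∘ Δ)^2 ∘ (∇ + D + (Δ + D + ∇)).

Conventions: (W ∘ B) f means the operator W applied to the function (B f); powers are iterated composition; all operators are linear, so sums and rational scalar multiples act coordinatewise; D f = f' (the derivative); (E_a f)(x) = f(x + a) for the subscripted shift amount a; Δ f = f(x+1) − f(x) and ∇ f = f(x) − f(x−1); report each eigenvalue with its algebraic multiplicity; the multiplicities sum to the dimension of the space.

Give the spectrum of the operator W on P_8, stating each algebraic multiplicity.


λ = 0 (multiplicity 9)

image of 1: 0
image of x: 0
image of x^2: 0
image of x^3: 0
image of x^4: 0
image of x^5: 0
image of x^6: 7200
image of x^7: 50400x + 204960
image of x^8: 201600x^2 + 1639680x + 3321920
the matrix is upper triangular; its diagonal is (0, 0, 0, 0, 0, 0, 0, 0, 0)
for a triangular matrix the eigenvalues are the diagonal entries, with algebraic multiplicity their repetition count


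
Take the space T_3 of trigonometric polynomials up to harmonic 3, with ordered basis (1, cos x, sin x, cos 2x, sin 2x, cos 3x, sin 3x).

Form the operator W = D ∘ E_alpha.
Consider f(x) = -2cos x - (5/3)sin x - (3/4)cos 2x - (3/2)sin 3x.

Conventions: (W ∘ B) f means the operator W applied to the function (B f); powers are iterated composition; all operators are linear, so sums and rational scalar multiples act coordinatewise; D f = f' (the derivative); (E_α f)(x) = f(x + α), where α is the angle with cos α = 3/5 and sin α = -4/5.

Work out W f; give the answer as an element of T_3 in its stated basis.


E_alpha f = (2/15)cos x - (13/5)sin x + (21/100)cos 2x - (18/25)sin 2x + (66/125)cos 3x + (351/250)sin 3x
D E_alpha f = -(13/5)cos x - (2/15)sin x - (36/25)cos 2x - (21/50)sin 2x + (1053/250)cos 3x - (198/125)sin 3x

the result is g(x) = -(13/5)cos x - (2/15)sin x - (36/25)cos 2x - (21/50)sin 2x + (1053/250)cos 3x - (198/125)sin 3x


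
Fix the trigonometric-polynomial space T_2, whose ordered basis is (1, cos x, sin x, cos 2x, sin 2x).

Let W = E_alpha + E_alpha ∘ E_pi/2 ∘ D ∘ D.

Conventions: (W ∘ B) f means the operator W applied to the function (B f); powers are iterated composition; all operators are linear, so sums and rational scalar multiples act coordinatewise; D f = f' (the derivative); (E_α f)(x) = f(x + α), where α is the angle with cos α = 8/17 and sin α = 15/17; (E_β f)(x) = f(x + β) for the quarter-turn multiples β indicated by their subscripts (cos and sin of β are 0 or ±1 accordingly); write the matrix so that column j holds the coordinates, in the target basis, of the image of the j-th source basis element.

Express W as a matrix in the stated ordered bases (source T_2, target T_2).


image of 1: 1
image of cos x: (23/17)cos x - (7/17)sin x
image of sin x: (7/17)cos x + (23/17)sin x
image of cos 2x: -(805/289)cos 2x - (1200/289)sin 2x
image of sin 2x: (1200/289)cos 2x - (805/289)sin 2x
each image's coordinates form column j of the matrix

the matrix is [[1, 0, 0, 0, 0]; [0, 23/17, 7/17, 0, 0]; [0, -7/17, 23/17, 0, 0]; [0, 0, 0, -805/289, 1200/289]; [0, 0, 0, -1200/289, -805/289]] (rows listed top to bottom)


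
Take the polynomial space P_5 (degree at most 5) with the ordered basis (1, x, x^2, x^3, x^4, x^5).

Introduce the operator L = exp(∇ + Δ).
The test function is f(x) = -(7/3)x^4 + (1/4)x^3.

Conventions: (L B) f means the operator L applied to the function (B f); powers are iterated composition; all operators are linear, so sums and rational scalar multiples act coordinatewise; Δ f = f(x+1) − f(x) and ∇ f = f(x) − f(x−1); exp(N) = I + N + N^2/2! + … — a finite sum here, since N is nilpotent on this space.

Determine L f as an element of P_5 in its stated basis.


order-1 term: -(56/3)x^3 + (3/2)x^2 - (56/3)x + 1/2
order-2 term: -56x^2 + 3x - 112/3
order-3 term: -(224/3)x + 2
order-4 term: -112/3
the series for exp(∇ + Δ) f terminates at order 4
exp(∇ + Δ) f = -(7/3)x^4 - (221/12)x^3 - (109/2)x^2 - (271/3)x - 433/6

the result is g(x) = -(7/3)x^4 - (221/12)x^3 - (109/2)x^2 - (271/3)x - 433/6


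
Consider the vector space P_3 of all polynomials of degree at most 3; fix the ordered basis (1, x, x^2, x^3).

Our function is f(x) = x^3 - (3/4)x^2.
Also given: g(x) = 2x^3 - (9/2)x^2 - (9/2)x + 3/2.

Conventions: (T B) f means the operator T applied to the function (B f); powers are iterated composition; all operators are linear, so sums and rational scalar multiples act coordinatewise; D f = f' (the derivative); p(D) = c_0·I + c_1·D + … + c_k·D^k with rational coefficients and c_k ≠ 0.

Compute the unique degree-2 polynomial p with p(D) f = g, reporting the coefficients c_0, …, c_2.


c_0 = 2, c_1 = -1, c_2 = -1

D^0 f = x^3 - (3/4)x^2
D^1 f = 3x^2 - (3/2)x
D^2 f = 6x - 3/2
matching coefficients of g against c_0 f + c_1 Df + … from the top degree down determines the c_i
solution: c_0 = 2, c_1 = -1, c_2 = -1


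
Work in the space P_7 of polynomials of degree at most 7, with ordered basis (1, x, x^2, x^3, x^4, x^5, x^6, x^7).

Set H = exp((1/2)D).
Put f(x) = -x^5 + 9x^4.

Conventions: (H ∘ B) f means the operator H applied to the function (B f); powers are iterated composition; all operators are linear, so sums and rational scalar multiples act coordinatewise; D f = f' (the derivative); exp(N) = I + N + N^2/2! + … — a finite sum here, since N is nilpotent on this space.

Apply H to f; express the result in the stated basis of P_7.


order-1 term: -(5/2)x^4 + 18x^3
order-2 term: -(5/2)x^3 + (27/2)x^2
order-3 term: -(5/4)x^2 + (9/2)x
order-4 term: -(5/16)x + 9/16
order-5 term: -1/32
the series for exp((1/2)D) f terminates at order 5
exp((1/2)D) f = -x^5 + (13/2)x^4 + (31/2)x^3 + (49/4)x^2 + (67/16)x + 17/32

the result is g(x) = -x^5 + (13/2)x^4 + (31/2)x^3 + (49/4)x^2 + (67/16)x + 17/32


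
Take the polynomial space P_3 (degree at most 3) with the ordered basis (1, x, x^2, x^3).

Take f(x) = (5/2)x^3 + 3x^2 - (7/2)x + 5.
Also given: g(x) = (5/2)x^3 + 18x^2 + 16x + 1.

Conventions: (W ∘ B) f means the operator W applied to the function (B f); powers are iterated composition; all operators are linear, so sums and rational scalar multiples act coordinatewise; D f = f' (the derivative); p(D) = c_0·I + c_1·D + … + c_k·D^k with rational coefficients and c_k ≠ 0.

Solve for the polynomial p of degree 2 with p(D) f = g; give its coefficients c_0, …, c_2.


p(D) = I + 2·D + (1/2)·D^2, i.e. c_0 = 1, c_1 = 2, c_2 = 1/2

D^0 f = (5/2)x^3 + 3x^2 - (7/2)x + 5
D^1 f = (15/2)x^2 + 6x - 7/2
D^2 f = 15x + 6
matching coefficients of g against c_0 f + c_1 Df + … from the top degree down determines the c_i
solution: c_0 = 1, c_1 = 2, c_2 = 1/2


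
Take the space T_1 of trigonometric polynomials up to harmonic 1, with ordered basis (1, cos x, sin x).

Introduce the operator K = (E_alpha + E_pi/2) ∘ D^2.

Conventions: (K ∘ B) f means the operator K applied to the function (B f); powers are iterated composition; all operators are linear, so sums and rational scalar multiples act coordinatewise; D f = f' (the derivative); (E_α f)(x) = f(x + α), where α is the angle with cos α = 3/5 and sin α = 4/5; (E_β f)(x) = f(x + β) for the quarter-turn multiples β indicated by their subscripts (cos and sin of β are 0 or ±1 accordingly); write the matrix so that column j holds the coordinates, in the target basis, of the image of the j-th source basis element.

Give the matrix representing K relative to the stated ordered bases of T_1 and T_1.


the matrix is [[0, 0, 0]; [0, -3/5, -9/5]; [0, 9/5, -3/5]] (rows listed top to bottom)

image of 1: 0
image of cos x: -(3/5)cos x + (9/5)sin x
image of sin x: -(9/5)cos x - (3/5)sin x
each image's coordinates form column j of the matrix


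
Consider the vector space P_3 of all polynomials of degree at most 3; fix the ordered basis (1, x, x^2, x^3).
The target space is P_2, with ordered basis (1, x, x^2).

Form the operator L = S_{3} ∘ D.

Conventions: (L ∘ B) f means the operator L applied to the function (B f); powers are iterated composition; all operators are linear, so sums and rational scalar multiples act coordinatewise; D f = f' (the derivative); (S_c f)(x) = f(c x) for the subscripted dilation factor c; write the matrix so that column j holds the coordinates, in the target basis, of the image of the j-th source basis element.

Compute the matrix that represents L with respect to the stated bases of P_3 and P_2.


image of 1: 0
image of x: 1
image of x^2: 6x
image of x^3: 27x^2
each image's coordinates form column j of the matrix

the matrix is [[0, 1, 0, 0]; [0, 0, 6, 0]; [0, 0, 0, 27]] (rows listed top to bottom)


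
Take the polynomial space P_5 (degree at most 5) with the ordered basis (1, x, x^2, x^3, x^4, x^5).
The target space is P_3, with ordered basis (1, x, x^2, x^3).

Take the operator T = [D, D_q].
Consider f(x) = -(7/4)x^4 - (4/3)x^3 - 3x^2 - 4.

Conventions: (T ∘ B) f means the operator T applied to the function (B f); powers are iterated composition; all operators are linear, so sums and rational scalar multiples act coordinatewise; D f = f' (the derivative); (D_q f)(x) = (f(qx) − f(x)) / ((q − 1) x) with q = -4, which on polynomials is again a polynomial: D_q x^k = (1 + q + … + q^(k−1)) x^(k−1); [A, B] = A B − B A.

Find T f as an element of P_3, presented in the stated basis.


the result is g(x) = (1435/4)x^2 - (140/3)x + 15

D_q f = (357/4)x^3 - (52/3)x^2 + 9x
D D_q f = (1071/4)x^2 - (104/3)x + 9
D f = -7x^3 - 4x^2 - 6x
D_q D f = -91x^2 + 12x - 6
[D, D_q] f = (1435/4)x^2 - (140/3)x + 15


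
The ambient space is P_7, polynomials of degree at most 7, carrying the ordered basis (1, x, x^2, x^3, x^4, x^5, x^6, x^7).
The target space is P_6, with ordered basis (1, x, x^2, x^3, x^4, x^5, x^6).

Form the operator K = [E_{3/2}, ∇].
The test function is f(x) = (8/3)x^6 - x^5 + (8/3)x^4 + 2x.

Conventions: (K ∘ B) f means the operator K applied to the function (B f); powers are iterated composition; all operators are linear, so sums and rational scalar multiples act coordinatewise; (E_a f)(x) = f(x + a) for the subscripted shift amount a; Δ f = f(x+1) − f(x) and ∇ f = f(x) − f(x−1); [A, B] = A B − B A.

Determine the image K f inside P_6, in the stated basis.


∇ f = 16x^5 - 45x^4 + 74x^3 - 66x^2 + (95/3)x - 13/3
E_{3/2} ∇ f = 16x^5 + 75x^4 + 164x^3 + (399/2)x^2 + (392/3)x + 1829/48
E_{3/2} f = (8/3)x^6 + 23x^5 + (511/6)x^4 + (347/2)x^3 + (819/4)x^2 + (2147/16)x + 1257/32
∇ E_{3/2} f = 16x^5 + 75x^4 + 164x^3 + (399/2)x^2 + (392/3)x + 1829/48
[E_{3/2}, ∇] f = 0

the result is g(x) = 0


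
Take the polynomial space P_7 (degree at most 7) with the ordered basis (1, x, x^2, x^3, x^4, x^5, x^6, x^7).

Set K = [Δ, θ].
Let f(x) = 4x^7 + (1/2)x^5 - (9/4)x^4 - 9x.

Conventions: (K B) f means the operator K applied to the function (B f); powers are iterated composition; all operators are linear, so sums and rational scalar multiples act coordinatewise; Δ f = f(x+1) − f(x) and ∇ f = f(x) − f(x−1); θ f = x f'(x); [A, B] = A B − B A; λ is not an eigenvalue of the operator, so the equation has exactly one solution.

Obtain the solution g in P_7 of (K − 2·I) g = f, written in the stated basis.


write g with unknown coordinates in the stated basis and equate coefficients in (K − 2·I) g = f
solving from the highest basis element down gives g = -2x^7 - 7x^6 - (253/4)x^5 - 367x^4 - (3433/2)x^3 - (12081/2)x^2 - 14167x - 132951/8
check: K g = -14x^6 - 126x^5 - (2945/4)x^4 - 3433x^3 - 12081x^2 - 28343x - 132951/4
so K g − 2·g = 4x^7 + (1/2)x^5 - (9/4)x^4 - 9x = f ✓

the image equals g(x) = -2x^7 - 7x^6 - (253/4)x^5 - 367x^4 - (3433/2)x^3 - (12081/2)x^2 - 14167x - 132951/8


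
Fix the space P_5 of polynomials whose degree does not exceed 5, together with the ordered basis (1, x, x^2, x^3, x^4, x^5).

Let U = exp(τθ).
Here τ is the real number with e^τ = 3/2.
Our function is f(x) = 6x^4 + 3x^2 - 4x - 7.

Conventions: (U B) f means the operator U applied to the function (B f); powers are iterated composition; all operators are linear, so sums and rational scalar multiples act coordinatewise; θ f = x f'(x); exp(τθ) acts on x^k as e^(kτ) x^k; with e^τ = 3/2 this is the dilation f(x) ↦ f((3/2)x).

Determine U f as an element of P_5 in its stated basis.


the image equals g(x) = (243/8)x^4 + (27/4)x^2 - 6x - 7

exp(τθ) x^k = e^(kτ) x^k; with e^τ = 3/2 this sends x^k to (3/2)^k x^k
x ↦ 3/2 x
x^2 ↦ 9/4 x^2
x^4 ↦ 81/16 x^4
applying this coordinatewise to f: exp(τθ) f = (243/8)x^4 + (27/4)x^2 - 6x - 7


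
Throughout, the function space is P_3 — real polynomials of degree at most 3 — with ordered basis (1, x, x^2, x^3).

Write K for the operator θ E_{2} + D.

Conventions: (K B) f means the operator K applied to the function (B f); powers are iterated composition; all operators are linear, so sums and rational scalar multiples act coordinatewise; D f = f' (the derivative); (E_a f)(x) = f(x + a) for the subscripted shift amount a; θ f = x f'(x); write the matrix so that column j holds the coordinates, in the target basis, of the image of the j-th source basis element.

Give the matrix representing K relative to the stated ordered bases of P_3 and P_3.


image of 1: 0
image of x: x + 1
image of x^2: 2x^2 + 6x
image of x^3: 3x^3 + 15x^2 + 12x
each image's coordinates form column j of the matrix

the matrix is [[0, 1, 0, 0]; [0, 1, 6, 12]; [0, 0, 2, 15]; [0, 0, 0, 3]] (rows listed top to bottom)


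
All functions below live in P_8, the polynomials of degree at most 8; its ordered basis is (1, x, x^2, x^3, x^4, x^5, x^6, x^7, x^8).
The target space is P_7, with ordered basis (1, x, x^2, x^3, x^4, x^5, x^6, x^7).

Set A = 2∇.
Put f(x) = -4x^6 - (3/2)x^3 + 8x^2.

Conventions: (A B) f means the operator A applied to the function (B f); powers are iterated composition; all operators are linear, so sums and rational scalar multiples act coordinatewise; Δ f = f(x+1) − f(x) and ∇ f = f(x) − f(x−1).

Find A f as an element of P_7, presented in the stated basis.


the image equals g(x) = -48x^5 + 120x^4 - 160x^3 + 111x^2 - 7x - 11

∇ f = -24x^5 + 60x^4 - 80x^3 + (111/2)x^2 - (7/2)x - 11/2
(2∇) f = -48x^5 + 120x^4 - 160x^3 + 111x^2 - 7x - 11


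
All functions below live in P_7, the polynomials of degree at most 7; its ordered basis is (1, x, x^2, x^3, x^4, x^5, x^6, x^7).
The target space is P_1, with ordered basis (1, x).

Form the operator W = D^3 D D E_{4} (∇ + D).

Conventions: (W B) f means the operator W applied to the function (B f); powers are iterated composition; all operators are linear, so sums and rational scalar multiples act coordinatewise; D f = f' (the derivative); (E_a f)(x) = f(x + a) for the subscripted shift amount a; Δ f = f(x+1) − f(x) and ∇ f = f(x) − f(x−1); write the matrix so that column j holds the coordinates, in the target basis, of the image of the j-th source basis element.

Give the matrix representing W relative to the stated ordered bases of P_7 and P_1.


image of 1: 0
image of x: 0
image of x^2: 0
image of x^3: 0
image of x^4: 0
image of x^5: 0
image of x^6: 1440
image of x^7: 10080x + 37800
each image's coordinates form column j of the matrix

the matrix is [[0, 0, 0, 0, 0, 0, 1440, 37800]; [0, 0, 0, 0, 0, 0, 0, 10080]] (rows listed top to bottom)


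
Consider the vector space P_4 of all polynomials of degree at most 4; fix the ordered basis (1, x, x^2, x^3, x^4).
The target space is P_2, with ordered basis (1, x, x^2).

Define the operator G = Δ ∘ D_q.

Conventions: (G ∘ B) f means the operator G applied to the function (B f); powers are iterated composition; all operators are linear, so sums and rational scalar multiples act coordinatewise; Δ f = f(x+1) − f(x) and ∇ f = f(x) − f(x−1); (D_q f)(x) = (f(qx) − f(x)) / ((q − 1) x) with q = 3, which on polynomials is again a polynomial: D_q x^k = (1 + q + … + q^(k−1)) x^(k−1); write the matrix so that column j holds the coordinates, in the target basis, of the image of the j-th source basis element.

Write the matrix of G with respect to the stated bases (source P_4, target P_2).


the matrix is [[0, 0, 4, 13, 40]; [0, 0, 0, 26, 120]; [0, 0, 0, 0, 120]] (rows listed top to bottom)

image of 1: 0
image of x: 0
image of x^2: 4
image of x^3: 26x + 13
image of x^4: 120x^2 + 120x + 40
each image's coordinates form column j of the matrix


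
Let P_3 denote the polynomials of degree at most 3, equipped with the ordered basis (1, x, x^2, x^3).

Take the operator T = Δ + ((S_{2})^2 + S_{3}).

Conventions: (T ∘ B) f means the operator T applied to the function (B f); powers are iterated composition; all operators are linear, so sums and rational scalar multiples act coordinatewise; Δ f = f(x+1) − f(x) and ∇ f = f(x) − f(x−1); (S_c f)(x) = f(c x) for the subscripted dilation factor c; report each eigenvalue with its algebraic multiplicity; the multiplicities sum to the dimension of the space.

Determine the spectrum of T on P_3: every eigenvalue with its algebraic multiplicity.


image of 1: 2
image of x: 7x + 1
image of x^2: 25x^2 + 2x + 1
image of x^3: 91x^3 + 3x^2 + 3x + 1
the matrix is upper triangular; its diagonal is (2, 7, 25, 91)
for a triangular matrix the eigenvalues are the diagonal entries, with algebraic multiplicity their repetition count

λ = 2 (multiplicity 1), λ = 7 (multiplicity 1), λ = 25 (multiplicity 1), λ = 91 (multiplicity 1)


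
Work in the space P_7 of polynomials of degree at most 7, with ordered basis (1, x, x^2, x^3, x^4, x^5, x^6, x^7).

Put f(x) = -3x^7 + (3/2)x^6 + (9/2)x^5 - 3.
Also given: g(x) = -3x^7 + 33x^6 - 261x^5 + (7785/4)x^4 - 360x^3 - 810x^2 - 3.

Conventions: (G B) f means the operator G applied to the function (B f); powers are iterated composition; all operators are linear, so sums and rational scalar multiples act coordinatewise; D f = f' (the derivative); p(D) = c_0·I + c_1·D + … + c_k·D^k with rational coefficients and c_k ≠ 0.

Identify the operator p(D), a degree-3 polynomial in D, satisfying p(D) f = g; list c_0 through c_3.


p(D) = I − (3/2)·D + 2·D^2 − 3·D^3, i.e. c_0 = 1, c_1 = -3/2, c_2 = 2, c_3 = -3

D^0 f = -3x^7 + (3/2)x^6 + (9/2)x^5 - 3
D^1 f = -21x^6 + 9x^5 + (45/2)x^4
D^2 f = -126x^5 + 45x^4 + 90x^3
D^3 f = -630x^4 + 180x^3 + 270x^2
matching coefficients of g against c_0 f + c_1 Df + … from the top degree down determines the c_i
solution: c_0 = 1, c_1 = -3/2, c_2 = 2, c_3 = -3


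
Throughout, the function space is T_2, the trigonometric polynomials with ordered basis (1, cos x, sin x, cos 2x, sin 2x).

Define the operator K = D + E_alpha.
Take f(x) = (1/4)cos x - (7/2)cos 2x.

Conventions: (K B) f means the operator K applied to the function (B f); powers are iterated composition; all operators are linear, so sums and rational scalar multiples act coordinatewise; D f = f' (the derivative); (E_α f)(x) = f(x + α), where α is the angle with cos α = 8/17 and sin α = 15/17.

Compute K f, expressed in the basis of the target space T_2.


the image equals g(x) = (2/17)cos x - (8/17)sin x + (1127/578)cos 2x + (2863/289)sin 2x

D f = -(1/4)sin x + 7sin 2x
E_alpha f = (2/17)cos x - (15/68)sin x + (1127/578)cos 2x + (840/289)sin 2x
(D + E_alpha) f = (2/17)cos x - (8/17)sin x + (1127/578)cos 2x + (2863/289)sin 2x


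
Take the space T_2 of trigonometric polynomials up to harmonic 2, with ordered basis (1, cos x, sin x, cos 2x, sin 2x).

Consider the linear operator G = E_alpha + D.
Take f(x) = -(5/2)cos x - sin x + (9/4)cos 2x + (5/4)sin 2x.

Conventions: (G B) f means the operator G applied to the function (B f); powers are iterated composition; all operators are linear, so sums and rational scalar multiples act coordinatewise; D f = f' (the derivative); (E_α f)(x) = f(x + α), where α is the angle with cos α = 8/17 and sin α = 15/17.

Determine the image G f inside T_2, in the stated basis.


E_alpha f = -(35/17)cos x + (59/34)sin x - (249/1156)cos 2x - (2965/1156)sin 2x
D f = -cos x + (5/2)sin x + (5/2)cos 2x - (9/2)sin 2x
(E_alpha + D) f = -(52/17)cos x + (72/17)sin x + (2641/1156)cos 2x - (8167/1156)sin 2x

the result is g(x) = -(52/17)cos x + (72/17)sin x + (2641/1156)cos 2x - (8167/1156)sin 2x


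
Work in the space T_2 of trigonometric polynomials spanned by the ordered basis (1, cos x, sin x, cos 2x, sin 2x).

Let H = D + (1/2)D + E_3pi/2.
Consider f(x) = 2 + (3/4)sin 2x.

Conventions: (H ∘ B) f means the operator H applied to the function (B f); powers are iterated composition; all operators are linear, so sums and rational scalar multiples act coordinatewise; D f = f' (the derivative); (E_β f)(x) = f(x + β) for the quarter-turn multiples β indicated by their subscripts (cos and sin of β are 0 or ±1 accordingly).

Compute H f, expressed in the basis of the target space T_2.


the image equals g(x) = 2 + (9/4)cos 2x - (3/4)sin 2x

D f = (3/2)cos 2x
D f = (3/2)cos 2x
((1/2)D) f = (3/4)cos 2x
E_3pi/2 f = 2 - (3/4)sin 2x
(D + (1/2)D + E_3pi/2) f = 2 + (9/4)cos 2x - (3/4)sin 2x


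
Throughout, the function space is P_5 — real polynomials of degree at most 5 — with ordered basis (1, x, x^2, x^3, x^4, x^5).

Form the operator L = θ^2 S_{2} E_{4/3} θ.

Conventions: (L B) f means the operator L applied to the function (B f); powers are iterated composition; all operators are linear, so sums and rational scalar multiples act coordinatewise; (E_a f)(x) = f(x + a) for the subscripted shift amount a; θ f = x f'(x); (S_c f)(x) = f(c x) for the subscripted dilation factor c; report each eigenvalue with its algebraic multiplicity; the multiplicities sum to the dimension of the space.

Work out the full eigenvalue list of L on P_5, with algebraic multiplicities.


λ = 0 (multiplicity 1), λ = 2 (multiplicity 1), λ = 32 (multiplicity 1), λ = 216 (multiplicity 1), λ = 1024 (multiplicity 1), λ = 4000 (multiplicity 1)

image of 1: 0
image of x: 2x
image of x^2: 32x^2 + (32/3)x
image of x^3: 216x^3 + 192x^2 + 32x
image of x^4: 1024x^4 + 1536x^3 + (2048/3)x^2 + (2048/27)x
image of x^5: 4000x^5 + (25600/3)x^4 + 6400x^3 + (51200/27)x^2 + (12800/81)x
the matrix is upper triangular; its diagonal is (0, 2, 32, 216, 1024, 4000)
for a triangular matrix the eigenvalues are the diagonal entries, with algebraic multiplicity their repetition count


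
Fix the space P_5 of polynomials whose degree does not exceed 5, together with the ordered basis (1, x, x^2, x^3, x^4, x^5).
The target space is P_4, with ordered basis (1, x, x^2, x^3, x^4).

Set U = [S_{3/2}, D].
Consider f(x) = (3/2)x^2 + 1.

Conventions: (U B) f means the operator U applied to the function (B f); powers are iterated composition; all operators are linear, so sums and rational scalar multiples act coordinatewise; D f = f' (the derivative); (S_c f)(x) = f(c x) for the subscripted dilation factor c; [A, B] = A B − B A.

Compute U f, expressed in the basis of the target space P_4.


g(x) = -(9/4)x

D f = 3x
S_{3/2} D f = (9/2)x
S_{3/2} f = (27/8)x^2 + 1
D S_{3/2} f = (27/4)x
[S_{3/2}, D] f = -(9/4)x
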